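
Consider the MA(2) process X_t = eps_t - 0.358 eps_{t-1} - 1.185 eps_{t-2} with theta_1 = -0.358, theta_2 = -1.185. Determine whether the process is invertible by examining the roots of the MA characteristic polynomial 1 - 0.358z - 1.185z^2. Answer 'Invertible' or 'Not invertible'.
\text{Not invertible}

The MA(q) characteristic polynomial is P(z) = 1 - 0.358z - 1.185z^2.
Invertibility requires all roots to lie outside the unit circle, i.e. |z| > 1 for every root.
Set 1 + (-0.358) z + (-1.185) z^2 = 0, i.e. a z^2 + b z + c = 0 with a = -1.185, b = -0.358, c = 1.
Discriminant D = b^2 - 4ac = (-0.358)^2 - 4*(-1.185)*1 = 0.128164 - (-4.74) = 4.868164.
D >= 0, so the roots are real: z = (-b +/- sqrt(D)) / (2a) = (0.358 +/- 2.206392) / (-2.37).
  z_1 = (0.358 + 2.206392) / (-2.37) = -1.082,   |z_1| = 1.082.
  z_2 = (0.358 - 2.206392) / (-2.37) = 0.7799,   |z_2| = 0.7799.
Moduli of all roots: 1.0820, 0.7799.
All moduli strictly greater than 1? No.
Verdict: Not invertible.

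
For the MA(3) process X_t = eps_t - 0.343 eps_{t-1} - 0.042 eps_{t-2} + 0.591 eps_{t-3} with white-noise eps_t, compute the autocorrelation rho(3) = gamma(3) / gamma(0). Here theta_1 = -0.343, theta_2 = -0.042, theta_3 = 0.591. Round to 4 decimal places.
\rho(3) = 0.4024

For an MA(q) process with theta_0 = 1, the autocovariance is
  gamma(k) = sigma^2 * sum_{i=0..q-k} theta_i * theta_{i+k},
and rho(k) = gamma(k) / gamma(0). Sigma^2 cancels.
  numerator   = (1)*(0.591) = 0.591.
  denominator = (1)^2 + (-0.343)^2 + (-0.042)^2 + (0.591)^2 = 1.468694.
  rho(3) = 0.591 / 1.468694 = 0.4024.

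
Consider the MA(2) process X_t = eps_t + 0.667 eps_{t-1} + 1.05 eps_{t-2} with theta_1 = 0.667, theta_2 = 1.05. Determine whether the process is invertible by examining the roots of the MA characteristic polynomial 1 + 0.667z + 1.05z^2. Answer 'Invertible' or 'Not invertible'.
\text{Not invertible}

The MA(q) characteristic polynomial is P(z) = 1 + 0.667z + 1.05z^2.
Invertibility requires all roots to lie outside the unit circle, i.e. |z| > 1 for every root.
Set 1 + (0.667) z + (1.05) z^2 = 0, i.e. a z^2 + b z + c = 0 with a = 1.05, b = 0.667, c = 1.
Discriminant D = b^2 - 4ac = (0.667)^2 - 4*(1.05)*1 = 0.444889 - (4.2) = -3.755111.
D < 0, so the roots are the complex-conjugate pair z = (-b +/- i sqrt(-D)) / (2a) = -0.3176 +/- 0.9228i.
For a conjugate pair |z|^2 = z * conj(z) = (product of roots) = c/a = 1/(1.05) = 0.952381, so |z| = sqrt(0.952381) = 0.9759 for both roots.
Moduli of all roots: 0.9759, 0.9759.
All moduli strictly greater than 1? No.
Verdict: Not invertible.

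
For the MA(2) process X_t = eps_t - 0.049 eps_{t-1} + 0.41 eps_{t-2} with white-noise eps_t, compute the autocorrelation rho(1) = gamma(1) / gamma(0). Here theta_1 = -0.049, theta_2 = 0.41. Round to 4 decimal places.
\rho(1) = -0.0590

For an MA(q) process with theta_0 = 1, the autocovariance is
  gamma(k) = sigma^2 * sum_{i=0..q-k} theta_i * theta_{i+k},
and rho(k) = gamma(k) / gamma(0). Sigma^2 cancels.
  numerator   = (1)*(-0.049) + (-0.049)*(0.41) = -0.06909.
  denominator = (1)^2 + (-0.049)^2 + (0.41)^2 = 1.170501.
  rho(1) = -0.06909 / 1.170501 = -0.0590.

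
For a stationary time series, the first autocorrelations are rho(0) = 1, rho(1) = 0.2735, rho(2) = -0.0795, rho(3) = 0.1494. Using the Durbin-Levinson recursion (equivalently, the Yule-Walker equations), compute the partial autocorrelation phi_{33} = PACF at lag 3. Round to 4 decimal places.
\phi_{33} = 0.2450

The PACF at lag k is phi_{kk}, the last component of the solution
to the Yule-Walker system G_k phi = r_k where
  (G_k)_{ij} = rho(|i - j|), (r_k)_i = rho(i), i,j = 1..k.
Equivalently, Durbin-Levinson gives phi_{kk} iteratively:
  phi_{11} = rho(1)
  phi_{kk} = [rho(k) - sum_{j=1..k-1} phi_{k-1,j} rho(k-j)]
            / [1 - sum_{j=1..k-1} phi_{k-1,j} rho(j)],
  phi_{k,j} = phi_{k-1,j} - phi_{kk} phi_{k-1,k-j},  j = 1..k-1.
Step k = 1:
  phi_11 = rho(1) = 0.2735.
Step k = 2:
  phi_22 = [rho(2) - phi_11 rho(1)] / [1 - phi_11 rho(1)] = [-0.0795 - (0.2735)(0.2735)] / [1 - (0.2735)(0.2735)]
         = -0.15430225 / 0.92519775 = -0.166778.
  Update: phi_21 = phi_11 - phi_22 phi_11 = 0.2735 - (-0.166778)(0.2735) = 0.319114.
Step k = 3:
  phi_33 = [rho(3) - phi_21 rho(2) - phi_22 rho(1)] / [1 - phi_21 rho(1) - phi_22 rho(2)]
    numerator   = 0.1494 - (0.319114)(-0.0795) - (-0.166778)(0.2735) = 0.22038321
    denominator = 1 - (0.319114)(0.2735) - (-0.166778)(-0.0795) = 0.89946359
  phi_33 = 0.22038321 / 0.89946359 = 0.245.
Therefore phi_{33} = 0.2450.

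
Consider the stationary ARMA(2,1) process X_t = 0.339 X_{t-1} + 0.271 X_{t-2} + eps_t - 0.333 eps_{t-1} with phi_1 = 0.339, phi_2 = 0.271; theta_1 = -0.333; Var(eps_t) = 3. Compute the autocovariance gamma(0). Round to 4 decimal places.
\gamma(0) = 3.3098

Multiply the model equation by X_{t-k} and take expectations. With theta_0 = psi_0 = 1 and psi_j the MA(infinity) weights, this gives
  gamma(k) - sum_i phi_i gamma(k-i) = c_k,
  c_k = sigma^2 * sum_{j=k..q} theta_j psi_{j-k}   (c_k = 0 for k > q),
using gamma(-m) = gamma(m).
psi-weights needed (psi_j = theta_j + sum_i phi_i psi_{j-i}):
  psi_1 = theta_1 + phi_1 = -0.333 + (0.339) = 0.006
Right-hand sides:
  c_0 = sigma^2 (1 + theta_1 psi_1) = 3 * (1 + (-0.333)(0.006)) = 3 * 0.998002 = 2.994006
  c_1 = sigma^2 theta_1 = 3 * (-0.333) = -0.999
  c_2 = 0
Equations for k = 0, 1, 2 (AR order 2, c_2 = 0):
  (E0) gamma(0) = phi_1 gamma(1) + phi_2 gamma(2) + c_0
  (E1) gamma(1) = phi_1 gamma(0) + phi_2 gamma(1) + c_1
  (E2) gamma(2) = phi_1 gamma(1) + phi_2 gamma(0)
From (E1): gamma(1) = A gamma(0) + B with
  A = phi_1 / (1 - phi_2) = 0.339 / 0.729 = 0.465021,   B = c_1 / (1 - phi_2) = -0.999 / 0.729 = -1.37037.
Insert (E2) into (E0): gamma(0) (1 - phi_2^2) = phi_1 (1 + phi_2) gamma(1) + c_0.
  phi_1 (1 + phi_2) = (0.339)(1.271) = 0.430869,   1 - phi_2^2 = 0.926559.
Replace gamma(1) by A gamma(0) + B and collect gamma(0):
  gamma(0) [0.926559 - (0.430869)(0.465021)] = (0.430869)(-1.37037) + 2.994006
  gamma(0) * 0.726196 = 2.403556
  gamma(0) = 2.403556 / 0.726196 = 3.309789.
Therefore gamma(0) = 3.3098 (to 4 decimal places).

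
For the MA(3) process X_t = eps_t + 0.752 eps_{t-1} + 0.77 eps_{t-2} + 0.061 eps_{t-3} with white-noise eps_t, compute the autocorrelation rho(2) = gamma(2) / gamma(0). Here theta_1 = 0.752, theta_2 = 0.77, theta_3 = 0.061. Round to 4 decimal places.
\rho(2) = 0.3773

For an MA(q) process with theta_0 = 1, the autocovariance is
  gamma(k) = sigma^2 * sum_{i=0..q-k} theta_i * theta_{i+k},
and rho(k) = gamma(k) / gamma(0). Sigma^2 cancels.
  numerator   = (1)*(0.77) + (0.752)*(0.061) = 0.815872.
  denominator = (1)^2 + (0.752)^2 + (0.77)^2 + (0.061)^2 = 2.162125.
  rho(2) = 0.815872 / 2.162125 = 0.3773.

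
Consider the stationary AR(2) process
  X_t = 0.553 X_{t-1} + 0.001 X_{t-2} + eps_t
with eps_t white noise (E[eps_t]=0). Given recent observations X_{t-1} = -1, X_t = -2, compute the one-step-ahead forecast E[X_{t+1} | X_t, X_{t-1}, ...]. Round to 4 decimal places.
E[X_{t+1} \mid \mathcal F_t] = -1.1070

For an AR(p) model X_t = c + sum_i phi_i X_{t-i} + eps_t, the
one-step-ahead conditional mean is
  E[X_{t+1} | X_t, ...] = c + sum_i phi_i X_{t+1-i}.
Substitute known values:
  E[X_{t+1} | ...] = (0.553) * (-2) + (0.001) * (-1)
                   = -1.1070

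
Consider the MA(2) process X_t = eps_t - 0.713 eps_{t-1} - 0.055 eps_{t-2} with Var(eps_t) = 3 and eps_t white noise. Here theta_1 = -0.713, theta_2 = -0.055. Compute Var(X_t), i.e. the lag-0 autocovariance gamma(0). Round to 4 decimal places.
\gamma(0) = 4.5342

For an MA(q) process X_t = eps_t + sum_i theta_i eps_{t-i} with
Var(eps_t) = sigma^2, the variance is
  gamma(0) = sigma^2 * (1 + sum_i theta_i^2).
  sum_i theta_i^2 = (-0.713)^2 + (-0.055)^2 = 0.508369 + 0.003025 = 0.511394.
  gamma(0) = 3 * (1 + 0.511394) = 3 * 1.511394 = 4.534182, which rounds to 4.5342.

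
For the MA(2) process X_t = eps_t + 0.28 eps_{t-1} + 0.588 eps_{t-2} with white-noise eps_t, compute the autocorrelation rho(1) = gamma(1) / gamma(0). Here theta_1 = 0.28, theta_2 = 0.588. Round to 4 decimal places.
\rho(1) = 0.3122

For an MA(q) process with theta_0 = 1, the autocovariance is
  gamma(k) = sigma^2 * sum_{i=0..q-k} theta_i * theta_{i+k},
and rho(k) = gamma(k) / gamma(0). Sigma^2 cancels.
  numerator   = (1)*(0.28) + (0.28)*(0.588) = 0.44464.
  denominator = (1)^2 + (0.28)^2 + (0.588)^2 = 1.424144.
  rho(1) = 0.44464 / 1.424144 = 0.3122.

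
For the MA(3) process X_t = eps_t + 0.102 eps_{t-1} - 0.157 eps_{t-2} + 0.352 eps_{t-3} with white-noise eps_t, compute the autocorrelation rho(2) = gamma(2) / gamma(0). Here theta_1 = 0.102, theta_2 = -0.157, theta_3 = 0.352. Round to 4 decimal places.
\rho(2) = -0.1045

For an MA(q) process with theta_0 = 1, the autocovariance is
  gamma(k) = sigma^2 * sum_{i=0..q-k} theta_i * theta_{i+k},
and rho(k) = gamma(k) / gamma(0). Sigma^2 cancels.
  numerator   = (1)*(-0.157) + (0.102)*(0.352) = -0.121096.
  denominator = (1)^2 + (0.102)^2 + (-0.157)^2 + (0.352)^2 = 1.158957.
  rho(2) = -0.121096 / 1.158957 = -0.1045.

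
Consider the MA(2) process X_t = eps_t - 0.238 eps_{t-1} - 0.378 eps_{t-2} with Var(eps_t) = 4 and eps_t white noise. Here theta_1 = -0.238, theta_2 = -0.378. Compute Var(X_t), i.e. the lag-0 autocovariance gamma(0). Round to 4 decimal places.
\gamma(0) = 4.7981

For an MA(q) process X_t = eps_t + sum_i theta_i eps_{t-i} with
Var(eps_t) = sigma^2, the variance is
  gamma(0) = sigma^2 * (1 + sum_i theta_i^2).
  sum_i theta_i^2 = (-0.238)^2 + (-0.378)^2 = 0.056644 + 0.142884 = 0.199528.
  gamma(0) = 4 * (1 + 0.199528) = 4 * 1.199528 = 4.798112, which rounds to 4.7981.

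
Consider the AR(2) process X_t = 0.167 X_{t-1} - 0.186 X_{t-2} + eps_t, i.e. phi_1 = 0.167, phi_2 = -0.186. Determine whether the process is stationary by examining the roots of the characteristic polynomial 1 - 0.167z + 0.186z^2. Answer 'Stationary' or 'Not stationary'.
\text{Stationary}

The AR(p) characteristic polynomial is P(z) = 1 - 0.167z + 0.186z^2.
Stationarity requires all roots to lie outside the unit circle, i.e. |z| > 1 for every root.
Set 1 + (-0.167) z + (0.186) z^2 = 0, i.e. a z^2 + b z + c = 0 with a = 0.186, b = -0.167, c = 1.
Discriminant D = b^2 - 4ac = (-0.167)^2 - 4*(0.186)*1 = 0.027889 - (0.744) = -0.716111.
D < 0, so the roots are the complex-conjugate pair z = (-b +/- i sqrt(-D)) / (2a) = 0.4489 +/- 2.2748i.
For a conjugate pair |z|^2 = z * conj(z) = (product of roots) = c/a = 1/(0.186) = 5.376344, so |z| = sqrt(5.376344) = 2.3187 for both roots.
Moduli of all roots: 2.3187, 2.3187.
All moduli strictly greater than 1? Yes.
Verdict: Stationary.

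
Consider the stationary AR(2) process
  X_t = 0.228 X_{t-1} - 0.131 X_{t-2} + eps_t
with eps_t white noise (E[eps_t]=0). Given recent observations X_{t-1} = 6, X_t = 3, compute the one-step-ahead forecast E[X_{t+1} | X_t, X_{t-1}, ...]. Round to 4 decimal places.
E[X_{t+1} \mid \mathcal F_t] = -0.1020

For an AR(p) model X_t = c + sum_i phi_i X_{t-i} + eps_t, the
one-step-ahead conditional mean is
  E[X_{t+1} | X_t, ...] = c + sum_i phi_i X_{t+1-i}.
Substitute known values:
  E[X_{t+1} | ...] = (0.228) * (3) + (-0.131) * (6)
                   = -0.1020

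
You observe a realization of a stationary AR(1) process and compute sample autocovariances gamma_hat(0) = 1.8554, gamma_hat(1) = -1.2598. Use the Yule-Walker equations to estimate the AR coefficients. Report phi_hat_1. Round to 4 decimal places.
\hat\phi_{1} = -0.6790

The Yule-Walker equations for an AR(p) process read, in matrix form,
  Gamma_p phi = r_p,   with   (Gamma_p)_{ij} = gamma(|i - j|),
                       (r_p)_i = gamma(i),   i,j = 1..p.
Substitute the sample gammas (Toeplitz matrix and right-hand side of size 1):
  Gamma_p = [[1.8554]]
  r_p     = [-1.2598]
With p = 1 this is the single equation gamma(0) phi_1 = gamma(1):
  phi_hat_1 = gamma(1) / gamma(0) = -1.2598 / 1.8554 = -0.6790.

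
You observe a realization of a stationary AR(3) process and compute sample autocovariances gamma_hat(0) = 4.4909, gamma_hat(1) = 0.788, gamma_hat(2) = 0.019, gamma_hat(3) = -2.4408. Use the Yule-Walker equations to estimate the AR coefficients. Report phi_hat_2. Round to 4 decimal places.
\hat\phi_{2} = 0.0730

The Yule-Walker equations for an AR(p) process read, in matrix form,
  Gamma_p phi = r_p,   with   (Gamma_p)_{ij} = gamma(|i - j|),
                       (r_p)_i = gamma(i),   i,j = 1..p.
Substitute the sample gammas (Toeplitz matrix and right-hand side of size 3):
  Gamma_p = [[4.4909, 0.788, 0.019], [0.788, 4.4909, 0.788], [0.019, 0.788, 4.4909]]
  r_p     = [0.788, 0.019, -2.4408]
Written out (R1..R3):
  (R1) 4.4909 phi_1 + 0.788 phi_2 + 0.019 phi_3 = 0.788
  (R2) 0.788 phi_1 + 4.4909 phi_2 + 0.788 phi_3 = 0.019
  (R3) 0.019 phi_1 + 0.788 phi_2 + 4.4909 phi_3 = -2.4408
Gaussian elimination:
  R2 <- R2 - (0.788/4.4909) R1 = R2 - (0.175466) R1:  4.352633 phi_2 + 0.784666 phi_3 = -0.119267
  R3 <- R3 - (0.019/4.4909) R1 = R3 - (0.004231) R1:  0.784666 phi_2 + 4.49082 phi_3 = -2.444134
  R3 <- R3 - (0.784666/4.352633) R2 = R3 - (0.180274) R2:  4.349365 phi_3 = -2.422633
Back-substitution:
  phi_hat_3 = -2.422633 / 4.349365 = -0.557008
  phi_hat_2 = (-0.119267 - (0.784666)(-0.557008)) / 4.352633 = 0.073013
  phi_hat_1 = (0.788 - (0.788)(0.073013) - (0.019)(-0.557008)) / 4.4909 = 0.165011
So phi_hat = [0.1650, 0.0730, -0.5570].
Therefore phi_hat_2 = 0.0730.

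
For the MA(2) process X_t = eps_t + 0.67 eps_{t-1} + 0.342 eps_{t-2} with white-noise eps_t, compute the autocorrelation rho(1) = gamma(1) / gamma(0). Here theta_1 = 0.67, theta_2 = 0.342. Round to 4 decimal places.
\rho(1) = 0.5742

For an MA(q) process with theta_0 = 1, the autocovariance is
  gamma(k) = sigma^2 * sum_{i=0..q-k} theta_i * theta_{i+k},
and rho(k) = gamma(k) / gamma(0). Sigma^2 cancels.
  numerator   = (1)*(0.67) + (0.67)*(0.342) = 0.89914.
  denominator = (1)^2 + (0.67)^2 + (0.342)^2 = 1.565864.
  rho(1) = 0.89914 / 1.565864 = 0.5742.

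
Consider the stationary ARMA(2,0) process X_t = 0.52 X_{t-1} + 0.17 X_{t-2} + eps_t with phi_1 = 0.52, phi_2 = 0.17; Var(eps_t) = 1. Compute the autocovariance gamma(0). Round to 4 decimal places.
\gamma(0) = 1.6951

Multiply the model equation by X_{t-k} and take expectations. With theta_0 = psi_0 = 1 and psi_j the MA(infinity) weights, this gives
  gamma(k) - sum_i phi_i gamma(k-i) = c_k,
  c_k = sigma^2 * sum_{j=k..q} theta_j psi_{j-k}   (c_k = 0 for k > q),
using gamma(-m) = gamma(m).
Pure AR (q = 0): c_0 = sigma^2 = 1, c_k = 0 for k >= 1.
Equations for k = 0, 1, 2 (AR order 2, c_2 = 0):
  (E0) gamma(0) = phi_1 gamma(1) + phi_2 gamma(2) + c_0
  (E1) gamma(1) = phi_1 gamma(0) + phi_2 gamma(1) + c_1
  (E2) gamma(2) = phi_1 gamma(1) + phi_2 gamma(0)
From (E1): gamma(1) = A gamma(0) + B with
  A = phi_1 / (1 - phi_2) = 0.52 / 0.83 = 0.626506,   B = c_1 / (1 - phi_2) = 0 / 0.83 = 0.
Insert (E2) into (E0): gamma(0) (1 - phi_2^2) = phi_1 (1 + phi_2) gamma(1) + c_0.
  phi_1 (1 + phi_2) = (0.52)(1.17) = 0.6084,   1 - phi_2^2 = 0.9711.
Replace gamma(1) by A gamma(0) + B and collect gamma(0):
  gamma(0) [0.9711 - (0.6084)(0.626506)] = c_0 = 1
  gamma(0) * 0.589934 = 1
  gamma(0) = 1 / 0.589934 = 1.695106.
Therefore gamma(0) = 1.6951 (to 4 decimal places).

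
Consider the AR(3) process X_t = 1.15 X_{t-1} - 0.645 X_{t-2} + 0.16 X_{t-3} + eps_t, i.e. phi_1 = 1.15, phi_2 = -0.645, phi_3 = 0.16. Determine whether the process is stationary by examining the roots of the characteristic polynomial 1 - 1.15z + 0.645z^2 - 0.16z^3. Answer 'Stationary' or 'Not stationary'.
\text{Stationary}

The AR(p) characteristic polynomial is P(z) = 1 - 1.15z + 0.645z^2 - 0.16z^3.
Stationarity requires all roots to lie outside the unit circle, i.e. |z| > 1 for every root.
Degree 3: look for a simple real root z0 first, then factor out (1 - z/z0) and solve the remaining quadratic.
Testing z0 = 2: P(2) = 1 + (-1.15)(2) + (0.645)(2)^2 + (-0.16)(2)^3
  = 1 + (-2.3) + (2.58) + (-1.28) = 0.  So z_0 = 2 is a root, |z_0| = 2.
Divide out the factor (1 - 0.5 z) = (1 - z/z0) (since 1/z0 = 0.5):
  P(z) = (1 - 0.5 z)(1 + (-0.65) z + (0.32) z^2)
  [check: z-coef -0.65 - (0.5) = -1.15; z^2-coef 0.32 - (0.5)(-0.65) = 0.645; z^3-coef -(0.5)(0.32) = -0.16.]
Remaining roots from the quadratic factor 1 + (-0.65) z + (0.32) z^2:
  Set 1 + (-0.65) z + (0.32) z^2 = 0, i.e. a z^2 + b z + c = 0 with a = 0.32, b = -0.65, c = 1.
  Discriminant D = b^2 - 4ac = (-0.65)^2 - 4*(0.32)*1 = 0.4225 - (1.28) = -0.8575.
  D < 0, so the roots are the complex-conjugate pair z = (-b +/- i sqrt(-D)) / (2a) = 1.0156 +/- 1.4469i.
  For a conjugate pair |z|^2 = z * conj(z) = (product of roots) = c/a = 1/(0.32) = 3.125, so |z| = sqrt(3.125) = 1.7678 for both roots.
Moduli of all roots: 2.0000, 1.7678, 1.7678.
All moduli strictly greater than 1? Yes.
Verdict: Stationary.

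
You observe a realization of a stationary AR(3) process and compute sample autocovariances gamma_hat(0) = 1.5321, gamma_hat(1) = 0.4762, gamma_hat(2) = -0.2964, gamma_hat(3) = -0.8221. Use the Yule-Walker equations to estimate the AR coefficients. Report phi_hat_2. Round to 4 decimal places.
\hat\phi_{2} = -0.1400

The Yule-Walker equations for an AR(p) process read, in matrix form,
  Gamma_p phi = r_p,   with   (Gamma_p)_{ij} = gamma(|i - j|),
                       (r_p)_i = gamma(i),   i,j = 1..p.
Substitute the sample gammas (Toeplitz matrix and right-hand side of size 3):
  Gamma_p = [[1.5321, 0.4762, -0.2964], [0.4762, 1.5321, 0.4762], [-0.2964, 0.4762, 1.5321]]
  r_p     = [0.4762, -0.2964, -0.8221]
Written out (R1..R3):
  (R1) 1.5321 phi_1 + 0.4762 phi_2 - 0.2964 phi_3 = 0.4762
  (R2) 0.4762 phi_1 + 1.5321 phi_2 + 0.4762 phi_3 = -0.2964
  (R3) -0.2964 phi_1 + 0.4762 phi_2 + 1.5321 phi_3 = -0.8221
Gaussian elimination:
  R2 <- R2 - (0.4762/1.5321) R1 = R2 - (0.310815) R1:  1.38409 phi_2 + 0.568326 phi_3 = -0.44441
  R3 <- R3 - (-0.2964/1.5321) R1 = R3 - (-0.19346) R1:  0.568326 phi_2 + 1.474758 phi_3 = -0.729974
  R3 <- R3 - (0.568326/1.38409) R2 = R3 - (0.410613) R2:  1.241396 phi_3 = -0.547494
Back-substitution:
  phi_hat_3 = -0.547494 / 1.241396 = -0.44103
  phi_hat_2 = (-0.44441 - (0.568326)(-0.44103)) / 1.38409 = -0.139992
  phi_hat_1 = (0.4762 - (0.4762)(-0.139992) - (-0.2964)(-0.44103)) / 1.5321 = 0.269005
So phi_hat = [0.2690, -0.1400, -0.4410].
Therefore phi_hat_2 = -0.1400.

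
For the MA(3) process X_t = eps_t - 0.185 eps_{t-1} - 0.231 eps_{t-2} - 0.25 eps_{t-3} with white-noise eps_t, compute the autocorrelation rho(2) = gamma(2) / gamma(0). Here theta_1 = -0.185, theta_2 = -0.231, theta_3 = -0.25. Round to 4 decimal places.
\rho(2) = -0.1606

For an MA(q) process with theta_0 = 1, the autocovariance is
  gamma(k) = sigma^2 * sum_{i=0..q-k} theta_i * theta_{i+k},
and rho(k) = gamma(k) / gamma(0). Sigma^2 cancels.
  numerator   = (1)*(-0.231) + (-0.185)*(-0.25) = -0.18475.
  denominator = (1)^2 + (-0.185)^2 + (-0.231)^2 + (-0.25)^2 = 1.150086.
  rho(2) = -0.18475 / 1.150086 = -0.1606.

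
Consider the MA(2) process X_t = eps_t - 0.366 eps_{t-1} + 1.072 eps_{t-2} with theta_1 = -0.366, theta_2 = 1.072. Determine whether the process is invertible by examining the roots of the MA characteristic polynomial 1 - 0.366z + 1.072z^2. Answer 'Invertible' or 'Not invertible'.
\text{Not invertible}

The MA(q) characteristic polynomial is P(z) = 1 - 0.366z + 1.072z^2.
Invertibility requires all roots to lie outside the unit circle, i.e. |z| > 1 for every root.
Set 1 + (-0.366) z + (1.072) z^2 = 0, i.e. a z^2 + b z + c = 0 with a = 1.072, b = -0.366, c = 1.
Discriminant D = b^2 - 4ac = (-0.366)^2 - 4*(1.072)*1 = 0.133956 - (4.288) = -4.154044.
D < 0, so the roots are the complex-conjugate pair z = (-b +/- i sqrt(-D)) / (2a) = 0.1707 +/- 0.9506i.
For a conjugate pair |z|^2 = z * conj(z) = (product of roots) = c/a = 1/(1.072) = 0.932836, so |z| = sqrt(0.932836) = 0.9658 for both roots.
Moduli of all roots: 0.9658, 0.9658.
All moduli strictly greater than 1? No.
Verdict: Not invertible.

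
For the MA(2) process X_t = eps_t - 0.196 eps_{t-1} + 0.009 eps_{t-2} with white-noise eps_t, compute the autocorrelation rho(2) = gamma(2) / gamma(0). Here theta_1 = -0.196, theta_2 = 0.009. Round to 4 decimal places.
\rho(2) = 0.0087

For an MA(q) process with theta_0 = 1, the autocovariance is
  gamma(k) = sigma^2 * sum_{i=0..q-k} theta_i * theta_{i+k},
and rho(k) = gamma(k) / gamma(0). Sigma^2 cancels.
  numerator   = (1)*(0.009) = 0.009.
  denominator = (1)^2 + (-0.196)^2 + (0.009)^2 = 1.038497.
  rho(2) = 0.009 / 1.038497 = 0.0087.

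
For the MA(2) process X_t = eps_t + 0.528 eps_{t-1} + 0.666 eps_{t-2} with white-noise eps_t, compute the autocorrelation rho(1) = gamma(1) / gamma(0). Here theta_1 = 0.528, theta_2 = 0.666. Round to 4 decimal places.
\rho(1) = 0.5107

For an MA(q) process with theta_0 = 1, the autocovariance is
  gamma(k) = sigma^2 * sum_{i=0..q-k} theta_i * theta_{i+k},
and rho(k) = gamma(k) / gamma(0). Sigma^2 cancels.
  numerator   = (1)*(0.528) + (0.528)*(0.666) = 0.879648.
  denominator = (1)^2 + (0.528)^2 + (0.666)^2 = 1.72234.
  rho(1) = 0.879648 / 1.72234 = 0.5107.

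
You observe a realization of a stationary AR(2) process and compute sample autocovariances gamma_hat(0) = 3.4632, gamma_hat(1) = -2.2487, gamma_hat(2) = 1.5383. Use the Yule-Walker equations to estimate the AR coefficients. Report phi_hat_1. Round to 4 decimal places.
\hat\phi_{1} = -0.6240

The Yule-Walker equations for an AR(p) process read, in matrix form,
  Gamma_p phi = r_p,   with   (Gamma_p)_{ij} = gamma(|i - j|),
                       (r_p)_i = gamma(i),   i,j = 1..p.
Substitute the sample gammas (Toeplitz matrix and right-hand side of size 2):
  Gamma_p = [[3.4632, -2.2487], [-2.2487, 3.4632]]
  r_p     = [-2.2487, 1.5383]
Written out:
  3.4632 phi_1 - 2.2487 phi_2 = -2.2487
  -2.2487 phi_1 + 3.4632 phi_2 = 1.5383
Solve by Cramer's rule:
  det = gamma(0)^2 - gamma(1)^2 = (3.4632)^2 - (-2.2487)^2 = 11.99375424 - 5.05665169 = 6.93710255
  phi_hat_1 = [gamma(1) gamma(0) - gamma(1) gamma(2)] / det = [(-2.2487)(3.4632) - (-2.2487)(1.5383)] / 6.93710255 = -4.32852263 / 6.93710255 = -0.624
  phi_hat_2 = [gamma(0) gamma(2) - gamma(1)^2] / det = [(3.4632)(1.5383) - (-2.2487)^2] / 6.93710255 = 0.27078887 / 6.93710255 = 0.039
So phi_hat = [-0.6240, 0.0390].
Therefore phi_hat_1 = -0.6240.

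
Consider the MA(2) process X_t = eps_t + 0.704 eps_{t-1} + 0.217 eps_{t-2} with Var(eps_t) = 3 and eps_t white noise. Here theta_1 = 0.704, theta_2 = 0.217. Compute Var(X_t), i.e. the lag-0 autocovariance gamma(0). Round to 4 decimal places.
\gamma(0) = 4.6281

For an MA(q) process X_t = eps_t + sum_i theta_i eps_{t-i} with
Var(eps_t) = sigma^2, the variance is
  gamma(0) = sigma^2 * (1 + sum_i theta_i^2).
  sum_i theta_i^2 = (0.704)^2 + (0.217)^2 = 0.495616 + 0.047089 = 0.542705.
  gamma(0) = 3 * (1 + 0.542705) = 3 * 1.542705 = 4.628115, which rounds to 4.6281.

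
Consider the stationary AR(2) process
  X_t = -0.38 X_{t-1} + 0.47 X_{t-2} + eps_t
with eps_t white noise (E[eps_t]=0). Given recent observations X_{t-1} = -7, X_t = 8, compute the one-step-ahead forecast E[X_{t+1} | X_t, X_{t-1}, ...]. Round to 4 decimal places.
E[X_{t+1} \mid \mathcal F_t] = -6.3300

For an AR(p) model X_t = c + sum_i phi_i X_{t-i} + eps_t, the
one-step-ahead conditional mean is
  E[X_{t+1} | X_t, ...] = c + sum_i phi_i X_{t+1-i}.
Substitute known values:
  E[X_{t+1} | ...] = (-0.38) * (8) + (0.47) * (-7)
                   = -6.3300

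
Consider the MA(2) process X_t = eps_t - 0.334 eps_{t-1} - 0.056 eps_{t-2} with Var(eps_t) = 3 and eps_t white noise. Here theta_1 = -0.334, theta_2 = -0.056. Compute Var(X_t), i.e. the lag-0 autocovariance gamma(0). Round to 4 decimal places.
\gamma(0) = 3.3441

For an MA(q) process X_t = eps_t + sum_i theta_i eps_{t-i} with
Var(eps_t) = sigma^2, the variance is
  gamma(0) = sigma^2 * (1 + sum_i theta_i^2).
  sum_i theta_i^2 = (-0.334)^2 + (-0.056)^2 = 0.111556 + 0.003136 = 0.114692.
  gamma(0) = 3 * (1 + 0.114692) = 3 * 1.114692 = 3.344076, which rounds to 3.3441.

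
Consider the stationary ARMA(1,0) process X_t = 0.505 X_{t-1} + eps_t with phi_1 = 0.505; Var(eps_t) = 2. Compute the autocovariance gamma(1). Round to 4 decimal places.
\gamma(1) = 1.3558

Multiply the model equation by X_{t-k} and take expectations. With theta_0 = psi_0 = 1 and psi_j the MA(infinity) weights, this gives
  gamma(k) - sum_i phi_i gamma(k-i) = c_k,
  c_k = sigma^2 * sum_{j=k..q} theta_j psi_{j-k}   (c_k = 0 for k > q),
using gamma(-m) = gamma(m).
Pure AR (q = 0): c_0 = sigma^2 = 2, c_k = 0 for k >= 1.
Equations for k = 0 and k = 1 (AR order 1):
  gamma(0) = phi_1 gamma(1) + c_0
  gamma(1) = phi_1 gamma(0) + c_1
Substituting the second into the first: gamma(0) (1 - phi_1^2) = c_0 + phi_1 c_1, so
  gamma(0) = c_0 / (1 - phi_1^2) = 2 / (1 - (0.505)^2) = 2 / 0.744975 = 2.684654.
  gamma(1) = phi_1 gamma(0) = (0.505)(2.684654) = 1.35575.
Therefore gamma(1) = 1.3558 (to 4 decimal places).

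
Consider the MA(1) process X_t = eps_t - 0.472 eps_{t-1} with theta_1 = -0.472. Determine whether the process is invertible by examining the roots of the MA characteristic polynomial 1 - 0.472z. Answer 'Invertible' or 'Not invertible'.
\text{Invertible}

The MA(q) characteristic polynomial is P(z) = 1 - 0.472z.
Invertibility requires all roots to lie outside the unit circle, i.e. |z| > 1 for every root.
This is linear in z: 1 + (-0.472) z = 0  =>  z = -1/(-0.472) = 2.118644,  |z| = 2.118644.
Moduli of all roots: 2.1186.
All moduli strictly greater than 1? Yes.
Verdict: Invertible.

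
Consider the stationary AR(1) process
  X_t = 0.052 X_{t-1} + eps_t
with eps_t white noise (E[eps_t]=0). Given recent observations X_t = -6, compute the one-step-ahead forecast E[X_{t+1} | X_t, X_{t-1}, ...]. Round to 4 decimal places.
E[X_{t+1} \mid \mathcal F_t] = -0.3120

For an AR(p) model X_t = c + sum_i phi_i X_{t-i} + eps_t, the
one-step-ahead conditional mean is
  E[X_{t+1} | X_t, ...] = c + sum_i phi_i X_{t+1-i}.
Substitute known values:
  E[X_{t+1} | ...] = (0.052) * (-6)
                   = -0.3120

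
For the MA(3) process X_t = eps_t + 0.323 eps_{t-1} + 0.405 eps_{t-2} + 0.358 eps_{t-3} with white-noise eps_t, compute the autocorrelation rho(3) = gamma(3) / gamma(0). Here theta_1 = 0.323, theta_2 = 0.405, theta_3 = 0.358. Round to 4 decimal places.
\rho(3) = 0.2564

For an MA(q) process with theta_0 = 1, the autocovariance is
  gamma(k) = sigma^2 * sum_{i=0..q-k} theta_i * theta_{i+k},
and rho(k) = gamma(k) / gamma(0). Sigma^2 cancels.
  numerator   = (1)*(0.358) = 0.358.
  denominator = (1)^2 + (0.323)^2 + (0.405)^2 + (0.358)^2 = 1.396518.
  rho(3) = 0.358 / 1.396518 = 0.2564.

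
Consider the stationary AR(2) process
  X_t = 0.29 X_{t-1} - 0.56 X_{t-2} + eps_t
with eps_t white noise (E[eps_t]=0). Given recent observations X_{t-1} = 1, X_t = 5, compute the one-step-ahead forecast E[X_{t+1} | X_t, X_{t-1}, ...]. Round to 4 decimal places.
E[X_{t+1} \mid \mathcal F_t] = 0.8900

For an AR(p) model X_t = c + sum_i phi_i X_{t-i} + eps_t, the
one-step-ahead conditional mean is
  E[X_{t+1} | X_t, ...] = c + sum_i phi_i X_{t+1-i}.
Substitute known values:
  E[X_{t+1} | ...] = (0.29) * (5) + (-0.56) * (1)
                   = 0.8900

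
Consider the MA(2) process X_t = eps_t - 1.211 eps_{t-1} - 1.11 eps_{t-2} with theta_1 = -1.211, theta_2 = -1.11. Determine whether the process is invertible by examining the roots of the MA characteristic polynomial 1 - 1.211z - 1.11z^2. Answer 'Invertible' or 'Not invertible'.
\text{Not invertible}

The MA(q) characteristic polynomial is P(z) = 1 - 1.211z - 1.11z^2.
Invertibility requires all roots to lie outside the unit circle, i.e. |z| > 1 for every root.
Set 1 + (-1.211) z + (-1.11) z^2 = 0, i.e. a z^2 + b z + c = 0 with a = -1.11, b = -1.211, c = 1.
Discriminant D = b^2 - 4ac = (-1.211)^2 - 4*(-1.11)*1 = 1.466521 - (-4.44) = 5.906521.
D >= 0, so the roots are real: z = (-b +/- sqrt(D)) / (2a) = (1.211 +/- 2.430334) / (-2.22).
  z_1 = (1.211 + 2.430334) / (-2.22) = -1.6402,   |z_1| = 1.6402.
  z_2 = (1.211 - 2.430334) / (-2.22) = 0.5492,   |z_2| = 0.5492.
Moduli of all roots: 1.6402, 0.5492.
All moduli strictly greater than 1? No.
Verdict: Not invertible.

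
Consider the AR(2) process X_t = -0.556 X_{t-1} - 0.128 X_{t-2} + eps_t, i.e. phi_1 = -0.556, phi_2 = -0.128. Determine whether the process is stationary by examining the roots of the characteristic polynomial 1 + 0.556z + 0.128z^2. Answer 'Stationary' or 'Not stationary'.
\text{Stationary}

The AR(p) characteristic polynomial is P(z) = 1 + 0.556z + 0.128z^2.
Stationarity requires all roots to lie outside the unit circle, i.e. |z| > 1 for every root.
Set 1 + (0.556) z + (0.128) z^2 = 0, i.e. a z^2 + b z + c = 0 with a = 0.128, b = 0.556, c = 1.
Discriminant D = b^2 - 4ac = (0.556)^2 - 4*(0.128)*1 = 0.309136 - (0.512) = -0.202864.
D < 0, so the roots are the complex-conjugate pair z = (-b +/- i sqrt(-D)) / (2a) = -2.1719 +/- 1.7594i.
For a conjugate pair |z|^2 = z * conj(z) = (product of roots) = c/a = 1/(0.128) = 7.8125, so |z| = sqrt(7.8125) = 2.7951 for both roots.
Moduli of all roots: 2.7951, 2.7951.
All moduli strictly greater than 1? Yes.
Verdict: Stationary.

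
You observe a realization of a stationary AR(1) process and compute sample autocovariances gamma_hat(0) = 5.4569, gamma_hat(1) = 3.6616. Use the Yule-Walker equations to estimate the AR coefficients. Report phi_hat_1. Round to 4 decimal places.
\hat\phi_{1} = 0.6710

The Yule-Walker equations for an AR(p) process read, in matrix form,
  Gamma_p phi = r_p,   with   (Gamma_p)_{ij} = gamma(|i - j|),
                       (r_p)_i = gamma(i),   i,j = 1..p.
Substitute the sample gammas (Toeplitz matrix and right-hand side of size 1):
  Gamma_p = [[5.4569]]
  r_p     = [3.6616]
With p = 1 this is the single equation gamma(0) phi_1 = gamma(1):
  phi_hat_1 = gamma(1) / gamma(0) = 3.6616 / 5.4569 = 0.6710.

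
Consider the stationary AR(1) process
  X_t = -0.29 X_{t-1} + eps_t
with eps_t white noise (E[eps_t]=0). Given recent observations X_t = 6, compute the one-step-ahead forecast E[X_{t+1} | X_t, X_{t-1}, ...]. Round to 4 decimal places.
E[X_{t+1} \mid \mathcal F_t] = -1.7400

For an AR(p) model X_t = c + sum_i phi_i X_{t-i} + eps_t, the
one-step-ahead conditional mean is
  E[X_{t+1} | X_t, ...] = c + sum_i phi_i X_{t+1-i}.
Substitute known values:
  E[X_{t+1} | ...] = (-0.29) * (6)
                   = -1.7400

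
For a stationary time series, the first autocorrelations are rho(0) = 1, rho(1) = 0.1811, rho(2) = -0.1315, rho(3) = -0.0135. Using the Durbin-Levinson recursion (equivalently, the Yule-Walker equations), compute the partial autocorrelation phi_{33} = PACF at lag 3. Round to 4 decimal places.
\phi_{33} = 0.0480

The PACF at lag k is phi_{kk}, the last component of the solution
to the Yule-Walker system G_k phi = r_k where
  (G_k)_{ij} = rho(|i - j|), (r_k)_i = rho(i), i,j = 1..k.
Equivalently, Durbin-Levinson gives phi_{kk} iteratively:
  phi_{11} = rho(1)
  phi_{kk} = [rho(k) - sum_{j=1..k-1} phi_{k-1,j} rho(k-j)]
            / [1 - sum_{j=1..k-1} phi_{k-1,j} rho(j)],
  phi_{k,j} = phi_{k-1,j} - phi_{kk} phi_{k-1,k-j},  j = 1..k-1.
Step k = 1:
  phi_11 = rho(1) = 0.1811.
Step k = 2:
  phi_22 = [rho(2) - phi_11 rho(1)] / [1 - phi_11 rho(1)] = [-0.1315 - (0.1811)(0.1811)] / [1 - (0.1811)(0.1811)]
         = -0.16429721 / 0.96720279 = -0.169868.
  Update: phi_21 = phi_11 - phi_22 phi_11 = 0.1811 - (-0.169868)(0.1811) = 0.211863.
Step k = 3:
  phi_33 = [rho(3) - phi_21 rho(2) - phi_22 rho(1)] / [1 - phi_21 rho(1) - phi_22 rho(2)]
    numerator   = -0.0135 - (0.211863)(-0.1315) - (-0.169868)(0.1811) = 0.04512318
    denominator = 1 - (0.211863)(0.1811) - (-0.169868)(-0.1315) = 0.93929388
  phi_33 = 0.04512318 / 0.93929388 = 0.048.
Therefore phi_{33} = 0.0480.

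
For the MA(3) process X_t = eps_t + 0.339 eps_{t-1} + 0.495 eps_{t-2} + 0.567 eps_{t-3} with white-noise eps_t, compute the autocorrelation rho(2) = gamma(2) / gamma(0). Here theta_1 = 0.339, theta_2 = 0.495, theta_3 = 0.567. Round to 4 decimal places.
\rho(2) = 0.4087

For an MA(q) process with theta_0 = 1, the autocovariance is
  gamma(k) = sigma^2 * sum_{i=0..q-k} theta_i * theta_{i+k},
and rho(k) = gamma(k) / gamma(0). Sigma^2 cancels.
  numerator   = (1)*(0.495) + (0.339)*(0.567) = 0.687213.
  denominator = (1)^2 + (0.339)^2 + (0.495)^2 + (0.567)^2 = 1.681435.
  rho(2) = 0.687213 / 1.681435 = 0.4087.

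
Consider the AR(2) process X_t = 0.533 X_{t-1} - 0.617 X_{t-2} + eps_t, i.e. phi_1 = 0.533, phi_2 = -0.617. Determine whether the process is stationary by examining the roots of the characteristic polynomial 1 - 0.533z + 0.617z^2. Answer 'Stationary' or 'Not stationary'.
\text{Stationary}

The AR(p) characteristic polynomial is P(z) = 1 - 0.533z + 0.617z^2.
Stationarity requires all roots to lie outside the unit circle, i.e. |z| > 1 for every root.
Set 1 + (-0.533) z + (0.617) z^2 = 0, i.e. a z^2 + b z + c = 0 with a = 0.617, b = -0.533, c = 1.
Discriminant D = b^2 - 4ac = (-0.533)^2 - 4*(0.617)*1 = 0.284089 - (2.468) = -2.183911.
D < 0, so the roots are the complex-conjugate pair z = (-b +/- i sqrt(-D)) / (2a) = 0.4319 +/- 1.1976i.
For a conjugate pair |z|^2 = z * conj(z) = (product of roots) = c/a = 1/(0.617) = 1.620746, so |z| = sqrt(1.620746) = 1.2731 for both roots.
Moduli of all roots: 1.2731, 1.2731.
All moduli strictly greater than 1? Yes.
Verdict: Stationary.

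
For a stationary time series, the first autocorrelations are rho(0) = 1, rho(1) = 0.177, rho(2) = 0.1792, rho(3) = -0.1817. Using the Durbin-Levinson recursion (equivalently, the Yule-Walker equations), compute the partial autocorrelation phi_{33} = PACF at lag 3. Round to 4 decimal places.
\phi_{33} = -0.2490

The PACF at lag k is phi_{kk}, the last component of the solution
to the Yule-Walker system G_k phi = r_k where
  (G_k)_{ij} = rho(|i - j|), (r_k)_i = rho(i), i,j = 1..k.
Equivalently, Durbin-Levinson gives phi_{kk} iteratively:
  phi_{11} = rho(1)
  phi_{kk} = [rho(k) - sum_{j=1..k-1} phi_{k-1,j} rho(k-j)]
            / [1 - sum_{j=1..k-1} phi_{k-1,j} rho(j)],
  phi_{k,j} = phi_{k-1,j} - phi_{kk} phi_{k-1,k-j},  j = 1..k-1.
Step k = 1:
  phi_11 = rho(1) = 0.177.
Step k = 2:
  phi_22 = [rho(2) - phi_11 rho(1)] / [1 - phi_11 rho(1)] = [0.1792 - (0.177)(0.177)] / [1 - (0.177)(0.177)]
         = 0.147871 / 0.968671 = 0.152653.
  Update: phi_21 = phi_11 - phi_22 phi_11 = 0.177 - (0.152653)(0.177) = 0.14998.
Step k = 3:
  phi_33 = [rho(3) - phi_21 rho(2) - phi_22 rho(1)] / [1 - phi_21 rho(1) - phi_22 rho(2)]
    numerator   = -0.1817 - (0.14998)(0.1792) - (0.152653)(0.177) = -0.23559614
    denominator = 1 - (0.14998)(0.177) - (0.152653)(0.1792) = 0.94609798
  phi_33 = -0.23559614 / 0.94609798 = -0.249.
Therefore phi_{33} = -0.2490.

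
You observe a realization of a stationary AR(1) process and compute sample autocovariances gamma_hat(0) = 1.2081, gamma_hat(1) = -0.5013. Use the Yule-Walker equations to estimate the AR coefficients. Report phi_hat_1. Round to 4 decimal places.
\hat\phi_{1} = -0.4149

The Yule-Walker equations for an AR(p) process read, in matrix form,
  Gamma_p phi = r_p,   with   (Gamma_p)_{ij} = gamma(|i - j|),
                       (r_p)_i = gamma(i),   i,j = 1..p.
Substitute the sample gammas (Toeplitz matrix and right-hand side of size 1):
  Gamma_p = [[1.2081]]
  r_p     = [-0.5013]
With p = 1 this is the single equation gamma(0) phi_1 = gamma(1):
  phi_hat_1 = gamma(1) / gamma(0) = -0.5013 / 1.2081 = -0.4149.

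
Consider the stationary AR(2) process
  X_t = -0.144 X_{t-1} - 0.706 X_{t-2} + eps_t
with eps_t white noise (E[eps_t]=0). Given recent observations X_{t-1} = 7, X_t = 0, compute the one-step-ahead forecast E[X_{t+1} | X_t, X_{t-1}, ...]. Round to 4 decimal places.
E[X_{t+1} \mid \mathcal F_t] = -4.9420

For an AR(p) model X_t = c + sum_i phi_i X_{t-i} + eps_t, the
one-step-ahead conditional mean is
  E[X_{t+1} | X_t, ...] = c + sum_i phi_i X_{t+1-i}.
Substitute known values:
  E[X_{t+1} | ...] = (-0.144) * (0) + (-0.706) * (7)
                   = -4.9420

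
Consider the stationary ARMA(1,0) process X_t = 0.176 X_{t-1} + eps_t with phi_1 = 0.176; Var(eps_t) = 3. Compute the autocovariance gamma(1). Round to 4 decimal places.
\gamma(1) = 0.5449

Multiply the model equation by X_{t-k} and take expectations. With theta_0 = psi_0 = 1 and psi_j the MA(infinity) weights, this gives
  gamma(k) - sum_i phi_i gamma(k-i) = c_k,
  c_k = sigma^2 * sum_{j=k..q} theta_j psi_{j-k}   (c_k = 0 for k > q),
using gamma(-m) = gamma(m).
Pure AR (q = 0): c_0 = sigma^2 = 3, c_k = 0 for k >= 1.
Equations for k = 0 and k = 1 (AR order 1):
  gamma(0) = phi_1 gamma(1) + c_0
  gamma(1) = phi_1 gamma(0) + c_1
Substituting the second into the first: gamma(0) (1 - phi_1^2) = c_0 + phi_1 c_1, so
  gamma(0) = c_0 / (1 - phi_1^2) = 3 / (1 - (0.176)^2) = 3 / 0.969024 = 3.095899.
  gamma(1) = phi_1 gamma(0) = (0.176)(3.095899) = 0.544878.
Therefore gamma(1) = 0.5449 (to 4 decimal places).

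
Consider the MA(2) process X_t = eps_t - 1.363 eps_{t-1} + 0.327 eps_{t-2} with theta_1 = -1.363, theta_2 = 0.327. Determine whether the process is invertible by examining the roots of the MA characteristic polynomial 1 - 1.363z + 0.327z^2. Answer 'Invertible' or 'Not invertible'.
\text{Not invertible}

The MA(q) characteristic polynomial is P(z) = 1 - 1.363z + 0.327z^2.
Invertibility requires all roots to lie outside the unit circle, i.e. |z| > 1 for every root.
Set 1 + (-1.363) z + (0.327) z^2 = 0, i.e. a z^2 + b z + c = 0 with a = 0.327, b = -1.363, c = 1.
Discriminant D = b^2 - 4ac = (-1.363)^2 - 4*(0.327)*1 = 1.857769 - (1.308) = 0.549769.
D >= 0, so the roots are real: z = (-b +/- sqrt(D)) / (2a) = (1.363 +/- 0.741464) / (0.654).
  z_1 = (1.363 + 0.741464) / (0.654) = 3.2178,   |z_1| = 3.2178.
  z_2 = (1.363 - 0.741464) / (0.654) = 0.9504,   |z_2| = 0.9504.
Moduli of all roots: 3.2178, 0.9504.
All moduli strictly greater than 1? No.
Verdict: Not invertible.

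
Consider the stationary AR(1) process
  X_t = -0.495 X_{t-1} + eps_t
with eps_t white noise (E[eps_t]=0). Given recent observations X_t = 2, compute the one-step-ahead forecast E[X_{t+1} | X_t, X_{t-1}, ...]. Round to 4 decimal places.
E[X_{t+1} \mid \mathcal F_t] = -0.9900

For an AR(p) model X_t = c + sum_i phi_i X_{t-i} + eps_t, the
one-step-ahead conditional mean is
  E[X_{t+1} | X_t, ...] = c + sum_i phi_i X_{t+1-i}.
Substitute known values:
  E[X_{t+1} | ...] = (-0.495) * (2)
                   = -0.9900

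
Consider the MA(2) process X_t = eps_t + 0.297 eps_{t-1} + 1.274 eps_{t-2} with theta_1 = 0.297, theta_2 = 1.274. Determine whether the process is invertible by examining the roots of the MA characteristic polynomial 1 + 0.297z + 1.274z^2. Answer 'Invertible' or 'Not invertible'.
\text{Not invertible}

The MA(q) characteristic polynomial is P(z) = 1 + 0.297z + 1.274z^2.
Invertibility requires all roots to lie outside the unit circle, i.e. |z| > 1 for every root.
Set 1 + (0.297) z + (1.274) z^2 = 0, i.e. a z^2 + b z + c = 0 with a = 1.274, b = 0.297, c = 1.
Discriminant D = b^2 - 4ac = (0.297)^2 - 4*(1.274)*1 = 0.088209 - (5.096) = -5.007791.
D < 0, so the roots are the complex-conjugate pair z = (-b +/- i sqrt(-D)) / (2a) = -0.1166 +/- 0.8783i.
For a conjugate pair |z|^2 = z * conj(z) = (product of roots) = c/a = 1/(1.274) = 0.784929, so |z| = sqrt(0.784929) = 0.886 for both roots.
Moduli of all roots: 0.8860, 0.8860.
All moduli strictly greater than 1? No.
Verdict: Not invertible.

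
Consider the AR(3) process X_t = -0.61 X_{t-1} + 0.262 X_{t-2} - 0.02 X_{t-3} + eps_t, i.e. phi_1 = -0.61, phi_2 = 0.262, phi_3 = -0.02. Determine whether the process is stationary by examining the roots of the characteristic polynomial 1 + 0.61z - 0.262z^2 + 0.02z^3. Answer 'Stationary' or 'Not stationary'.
\text{Stationary}

The AR(p) characteristic polynomial is P(z) = 1 + 0.61z - 0.262z^2 + 0.02z^3.
Stationarity requires all roots to lie outside the unit circle, i.e. |z| > 1 for every root.
Degree 3: look for a simple real root z0 first, then factor out (1 - z/z0) and solve the remaining quadratic.
Testing z0 = 5: P(5) = 1 + (0.61)(5) + (-0.262)(5)^2 + (0.02)(5)^3
  = 1 + (3.05) + (-6.55) + (2.5) = 0.  So z_0 = 5 is a root, |z_0| = 5.
Divide out the factor (1 - 0.2 z) = (1 - z/z0) (since 1/z0 = 0.2):
  P(z) = (1 - 0.2 z)(1 + (0.81) z + (-0.1) z^2)
  [check: z-coef 0.81 - (0.2) = 0.61; z^2-coef -0.1 - (0.2)(0.81) = -0.262; z^3-coef -(0.2)(-0.1) = 0.02.]
Remaining roots from the quadratic factor 1 + (0.81) z + (-0.1) z^2:
  Set 1 + (0.81) z + (-0.1) z^2 = 0, i.e. a z^2 + b z + c = 0 with a = -0.1, b = 0.81, c = 1.
  Discriminant D = b^2 - 4ac = (0.81)^2 - 4*(-0.1)*1 = 0.6561 - (-0.4) = 1.0561.
  D >= 0, so the roots are real: z = (-b +/- sqrt(D)) / (2a) = (-0.81 +/- 1.027667) / (-0.2).
    z_1 = (-0.81 + 1.027667) / (-0.2) = -1.0883,   |z_1| = 1.0883.
    z_2 = (-0.81 - 1.027667) / (-0.2) = 9.1883,   |z_2| = 9.1883.
Moduli of all roots: 5.0000, 1.0883, 9.1883.
All moduli strictly greater than 1? Yes.
Verdict: Stationary.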